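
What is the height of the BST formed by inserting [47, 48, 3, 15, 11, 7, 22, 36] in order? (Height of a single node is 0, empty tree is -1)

Insertion order: [47, 48, 3, 15, 11, 7, 22, 36]
Tree (level-order array): [47, 3, 48, None, 15, None, None, 11, 22, 7, None, None, 36]
Compute height bottom-up (empty subtree = -1):
  height(7) = 1 + max(-1, -1) = 0
  height(11) = 1 + max(0, -1) = 1
  height(36) = 1 + max(-1, -1) = 0
  height(22) = 1 + max(-1, 0) = 1
  height(15) = 1 + max(1, 1) = 2
  height(3) = 1 + max(-1, 2) = 3
  height(48) = 1 + max(-1, -1) = 0
  height(47) = 1 + max(3, 0) = 4
Height = 4


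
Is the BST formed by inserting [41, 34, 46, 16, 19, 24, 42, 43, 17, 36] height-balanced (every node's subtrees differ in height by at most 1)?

Tree (level-order array): [41, 34, 46, 16, 36, 42, None, None, 19, None, None, None, 43, 17, 24]
Definition: a tree is height-balanced if, at every node, |h(left) - h(right)| <= 1 (empty subtree has height -1).
Bottom-up per-node check:
  node 17: h_left=-1, h_right=-1, diff=0 [OK], height=0
  node 24: h_left=-1, h_right=-1, diff=0 [OK], height=0
  node 19: h_left=0, h_right=0, diff=0 [OK], height=1
  node 16: h_left=-1, h_right=1, diff=2 [FAIL (|-1-1|=2 > 1)], height=2
  node 36: h_left=-1, h_right=-1, diff=0 [OK], height=0
  node 34: h_left=2, h_right=0, diff=2 [FAIL (|2-0|=2 > 1)], height=3
  node 43: h_left=-1, h_right=-1, diff=0 [OK], height=0
  node 42: h_left=-1, h_right=0, diff=1 [OK], height=1
  node 46: h_left=1, h_right=-1, diff=2 [FAIL (|1--1|=2 > 1)], height=2
  node 41: h_left=3, h_right=2, diff=1 [OK], height=4
Node 16 violates the condition: |-1 - 1| = 2 > 1.
Result: Not balanced


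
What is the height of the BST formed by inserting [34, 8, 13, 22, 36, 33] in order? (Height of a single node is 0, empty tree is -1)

Insertion order: [34, 8, 13, 22, 36, 33]
Tree (level-order array): [34, 8, 36, None, 13, None, None, None, 22, None, 33]
Compute height bottom-up (empty subtree = -1):
  height(33) = 1 + max(-1, -1) = 0
  height(22) = 1 + max(-1, 0) = 1
  height(13) = 1 + max(-1, 1) = 2
  height(8) = 1 + max(-1, 2) = 3
  height(36) = 1 + max(-1, -1) = 0
  height(34) = 1 + max(3, 0) = 4
Height = 4


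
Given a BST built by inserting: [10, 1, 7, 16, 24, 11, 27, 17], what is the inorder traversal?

Tree insertion order: [10, 1, 7, 16, 24, 11, 27, 17]
Tree (level-order array): [10, 1, 16, None, 7, 11, 24, None, None, None, None, 17, 27]
Inorder traversal: [1, 7, 10, 11, 16, 17, 24, 27]


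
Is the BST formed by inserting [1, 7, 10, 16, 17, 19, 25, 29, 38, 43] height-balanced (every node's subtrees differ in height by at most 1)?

Tree (level-order array): [1, None, 7, None, 10, None, 16, None, 17, None, 19, None, 25, None, 29, None, 38, None, 43]
Definition: a tree is height-balanced if, at every node, |h(left) - h(right)| <= 1 (empty subtree has height -1).
Bottom-up per-node check:
  node 43: h_left=-1, h_right=-1, diff=0 [OK], height=0
  node 38: h_left=-1, h_right=0, diff=1 [OK], height=1
  node 29: h_left=-1, h_right=1, diff=2 [FAIL (|-1-1|=2 > 1)], height=2
  node 25: h_left=-1, h_right=2, diff=3 [FAIL (|-1-2|=3 > 1)], height=3
  node 19: h_left=-1, h_right=3, diff=4 [FAIL (|-1-3|=4 > 1)], height=4
  node 17: h_left=-1, h_right=4, diff=5 [FAIL (|-1-4|=5 > 1)], height=5
  node 16: h_left=-1, h_right=5, diff=6 [FAIL (|-1-5|=6 > 1)], height=6
  node 10: h_left=-1, h_right=6, diff=7 [FAIL (|-1-6|=7 > 1)], height=7
  node 7: h_left=-1, h_right=7, diff=8 [FAIL (|-1-7|=8 > 1)], height=8
  node 1: h_left=-1, h_right=8, diff=9 [FAIL (|-1-8|=9 > 1)], height=9
Node 29 violates the condition: |-1 - 1| = 2 > 1.
Result: Not balanced


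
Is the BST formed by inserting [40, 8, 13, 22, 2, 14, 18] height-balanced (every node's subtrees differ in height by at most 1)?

Tree (level-order array): [40, 8, None, 2, 13, None, None, None, 22, 14, None, None, 18]
Definition: a tree is height-balanced if, at every node, |h(left) - h(right)| <= 1 (empty subtree has height -1).
Bottom-up per-node check:
  node 2: h_left=-1, h_right=-1, diff=0 [OK], height=0
  node 18: h_left=-1, h_right=-1, diff=0 [OK], height=0
  node 14: h_left=-1, h_right=0, diff=1 [OK], height=1
  node 22: h_left=1, h_right=-1, diff=2 [FAIL (|1--1|=2 > 1)], height=2
  node 13: h_left=-1, h_right=2, diff=3 [FAIL (|-1-2|=3 > 1)], height=3
  node 8: h_left=0, h_right=3, diff=3 [FAIL (|0-3|=3 > 1)], height=4
  node 40: h_left=4, h_right=-1, diff=5 [FAIL (|4--1|=5 > 1)], height=5
Node 22 violates the condition: |1 - -1| = 2 > 1.
Result: Not balanced


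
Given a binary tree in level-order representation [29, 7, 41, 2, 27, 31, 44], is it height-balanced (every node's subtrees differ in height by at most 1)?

Tree (level-order array): [29, 7, 41, 2, 27, 31, 44]
Definition: a tree is height-balanced if, at every node, |h(left) - h(right)| <= 1 (empty subtree has height -1).
Bottom-up per-node check:
  node 2: h_left=-1, h_right=-1, diff=0 [OK], height=0
  node 27: h_left=-1, h_right=-1, diff=0 [OK], height=0
  node 7: h_left=0, h_right=0, diff=0 [OK], height=1
  node 31: h_left=-1, h_right=-1, diff=0 [OK], height=0
  node 44: h_left=-1, h_right=-1, diff=0 [OK], height=0
  node 41: h_left=0, h_right=0, diff=0 [OK], height=1
  node 29: h_left=1, h_right=1, diff=0 [OK], height=2
All nodes satisfy the balance condition.
Result: Balanced


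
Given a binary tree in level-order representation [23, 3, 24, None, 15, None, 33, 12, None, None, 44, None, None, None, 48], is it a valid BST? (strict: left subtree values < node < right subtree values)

Level-order array: [23, 3, 24, None, 15, None, 33, 12, None, None, 44, None, None, None, 48]
Validate using subtree bounds (lo, hi): at each node, require lo < value < hi,
then recurse left with hi=value and right with lo=value.
Preorder trace (stopping at first violation):
  at node 23 with bounds (-inf, +inf): OK
  at node 3 with bounds (-inf, 23): OK
  at node 15 with bounds (3, 23): OK
  at node 12 with bounds (3, 15): OK
  at node 24 with bounds (23, +inf): OK
  at node 33 with bounds (24, +inf): OK
  at node 44 with bounds (33, +inf): OK
  at node 48 with bounds (44, +inf): OK
No violation found at any node.
Result: Valid BST


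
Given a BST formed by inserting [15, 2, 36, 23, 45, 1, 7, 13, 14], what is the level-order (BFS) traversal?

Tree insertion order: [15, 2, 36, 23, 45, 1, 7, 13, 14]
Tree (level-order array): [15, 2, 36, 1, 7, 23, 45, None, None, None, 13, None, None, None, None, None, 14]
BFS from the root, enqueuing left then right child of each popped node:
  queue [15] -> pop 15, enqueue [2, 36], visited so far: [15]
  queue [2, 36] -> pop 2, enqueue [1, 7], visited so far: [15, 2]
  queue [36, 1, 7] -> pop 36, enqueue [23, 45], visited so far: [15, 2, 36]
  queue [1, 7, 23, 45] -> pop 1, enqueue [none], visited so far: [15, 2, 36, 1]
  queue [7, 23, 45] -> pop 7, enqueue [13], visited so far: [15, 2, 36, 1, 7]
  queue [23, 45, 13] -> pop 23, enqueue [none], visited so far: [15, 2, 36, 1, 7, 23]
  queue [45, 13] -> pop 45, enqueue [none], visited so far: [15, 2, 36, 1, 7, 23, 45]
  queue [13] -> pop 13, enqueue [14], visited so far: [15, 2, 36, 1, 7, 23, 45, 13]
  queue [14] -> pop 14, enqueue [none], visited so far: [15, 2, 36, 1, 7, 23, 45, 13, 14]
Result: [15, 2, 36, 1, 7, 23, 45, 13, 14]


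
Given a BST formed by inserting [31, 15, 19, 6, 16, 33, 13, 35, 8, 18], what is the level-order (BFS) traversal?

Tree insertion order: [31, 15, 19, 6, 16, 33, 13, 35, 8, 18]
Tree (level-order array): [31, 15, 33, 6, 19, None, 35, None, 13, 16, None, None, None, 8, None, None, 18]
BFS from the root, enqueuing left then right child of each popped node:
  queue [31] -> pop 31, enqueue [15, 33], visited so far: [31]
  queue [15, 33] -> pop 15, enqueue [6, 19], visited so far: [31, 15]
  queue [33, 6, 19] -> pop 33, enqueue [35], visited so far: [31, 15, 33]
  queue [6, 19, 35] -> pop 6, enqueue [13], visited so far: [31, 15, 33, 6]
  queue [19, 35, 13] -> pop 19, enqueue [16], visited so far: [31, 15, 33, 6, 19]
  queue [35, 13, 16] -> pop 35, enqueue [none], visited so far: [31, 15, 33, 6, 19, 35]
  queue [13, 16] -> pop 13, enqueue [8], visited so far: [31, 15, 33, 6, 19, 35, 13]
  queue [16, 8] -> pop 16, enqueue [18], visited so far: [31, 15, 33, 6, 19, 35, 13, 16]
  queue [8, 18] -> pop 8, enqueue [none], visited so far: [31, 15, 33, 6, 19, 35, 13, 16, 8]
  queue [18] -> pop 18, enqueue [none], visited so far: [31, 15, 33, 6, 19, 35, 13, 16, 8, 18]
Result: [31, 15, 33, 6, 19, 35, 13, 16, 8, 18]


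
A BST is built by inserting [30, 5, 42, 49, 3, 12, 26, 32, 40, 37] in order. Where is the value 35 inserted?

Starting tree (level order): [30, 5, 42, 3, 12, 32, 49, None, None, None, 26, None, 40, None, None, None, None, 37]
Insertion path: 30 -> 42 -> 32 -> 40 -> 37
Result: insert 35 as left child of 37
Final tree (level order): [30, 5, 42, 3, 12, 32, 49, None, None, None, 26, None, 40, None, None, None, None, 37, None, 35]


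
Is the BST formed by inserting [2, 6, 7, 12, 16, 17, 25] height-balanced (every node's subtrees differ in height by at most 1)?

Tree (level-order array): [2, None, 6, None, 7, None, 12, None, 16, None, 17, None, 25]
Definition: a tree is height-balanced if, at every node, |h(left) - h(right)| <= 1 (empty subtree has height -1).
Bottom-up per-node check:
  node 25: h_left=-1, h_right=-1, diff=0 [OK], height=0
  node 17: h_left=-1, h_right=0, diff=1 [OK], height=1
  node 16: h_left=-1, h_right=1, diff=2 [FAIL (|-1-1|=2 > 1)], height=2
  node 12: h_left=-1, h_right=2, diff=3 [FAIL (|-1-2|=3 > 1)], height=3
  node 7: h_left=-1, h_right=3, diff=4 [FAIL (|-1-3|=4 > 1)], height=4
  node 6: h_left=-1, h_right=4, diff=5 [FAIL (|-1-4|=5 > 1)], height=5
  node 2: h_left=-1, h_right=5, diff=6 [FAIL (|-1-5|=6 > 1)], height=6
Node 16 violates the condition: |-1 - 1| = 2 > 1.
Result: Not balanced


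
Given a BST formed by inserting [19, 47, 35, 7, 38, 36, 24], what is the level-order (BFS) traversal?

Tree insertion order: [19, 47, 35, 7, 38, 36, 24]
Tree (level-order array): [19, 7, 47, None, None, 35, None, 24, 38, None, None, 36]
BFS from the root, enqueuing left then right child of each popped node:
  queue [19] -> pop 19, enqueue [7, 47], visited so far: [19]
  queue [7, 47] -> pop 7, enqueue [none], visited so far: [19, 7]
  queue [47] -> pop 47, enqueue [35], visited so far: [19, 7, 47]
  queue [35] -> pop 35, enqueue [24, 38], visited so far: [19, 7, 47, 35]
  queue [24, 38] -> pop 24, enqueue [none], visited so far: [19, 7, 47, 35, 24]
  queue [38] -> pop 38, enqueue [36], visited so far: [19, 7, 47, 35, 24, 38]
  queue [36] -> pop 36, enqueue [none], visited so far: [19, 7, 47, 35, 24, 38, 36]
Result: [19, 7, 47, 35, 24, 38, 36]


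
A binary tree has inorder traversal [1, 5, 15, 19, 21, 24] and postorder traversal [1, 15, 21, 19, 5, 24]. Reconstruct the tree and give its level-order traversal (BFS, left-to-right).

Inorder:   [1, 5, 15, 19, 21, 24]
Postorder: [1, 15, 21, 19, 5, 24]
Algorithm: postorder visits root last, so walk postorder right-to-left;
each value is the root of the current inorder slice — split it at that
value, recurse on the right subtree first, then the left.
Recursive splits:
  root=24; inorder splits into left=[1, 5, 15, 19, 21], right=[]
  root=5; inorder splits into left=[1], right=[15, 19, 21]
  root=19; inorder splits into left=[15], right=[21]
  root=21; inorder splits into left=[], right=[]
  root=15; inorder splits into left=[], right=[]
  root=1; inorder splits into left=[], right=[]
Reconstructed level-order: [24, 5, 1, 19, 15, 21]


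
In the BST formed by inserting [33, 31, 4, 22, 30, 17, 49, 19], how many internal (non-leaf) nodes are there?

Tree built from: [33, 31, 4, 22, 30, 17, 49, 19]
Tree (level-order array): [33, 31, 49, 4, None, None, None, None, 22, 17, 30, None, 19]
Rule: An internal node has at least one child.
Per-node child counts:
  node 33: 2 child(ren)
  node 31: 1 child(ren)
  node 4: 1 child(ren)
  node 22: 2 child(ren)
  node 17: 1 child(ren)
  node 19: 0 child(ren)
  node 30: 0 child(ren)
  node 49: 0 child(ren)
Matching nodes: [33, 31, 4, 22, 17]
Count of internal (non-leaf) nodes: 5


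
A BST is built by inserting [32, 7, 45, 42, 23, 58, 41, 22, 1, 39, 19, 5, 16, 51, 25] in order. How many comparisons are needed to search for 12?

Search path for 12: 32 -> 7 -> 23 -> 22 -> 19 -> 16
Found: False
Comparisons: 6


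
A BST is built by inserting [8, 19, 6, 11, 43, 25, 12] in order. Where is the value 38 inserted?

Starting tree (level order): [8, 6, 19, None, None, 11, 43, None, 12, 25]
Insertion path: 8 -> 19 -> 43 -> 25
Result: insert 38 as right child of 25
Final tree (level order): [8, 6, 19, None, None, 11, 43, None, 12, 25, None, None, None, None, 38]


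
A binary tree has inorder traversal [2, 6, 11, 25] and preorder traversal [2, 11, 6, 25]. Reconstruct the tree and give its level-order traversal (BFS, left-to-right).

Inorder:  [2, 6, 11, 25]
Preorder: [2, 11, 6, 25]
Algorithm: preorder visits root first, so consume preorder in order;
for each root, split the current inorder slice at that value into
left-subtree inorder and right-subtree inorder, then recurse.
Recursive splits:
  root=2; inorder splits into left=[], right=[6, 11, 25]
  root=11; inorder splits into left=[6], right=[25]
  root=6; inorder splits into left=[], right=[]
  root=25; inorder splits into left=[], right=[]
Reconstructed level-order: [2, 11, 6, 25]


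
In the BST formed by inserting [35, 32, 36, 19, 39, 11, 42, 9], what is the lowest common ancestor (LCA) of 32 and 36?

Tree insertion order: [35, 32, 36, 19, 39, 11, 42, 9]
Tree (level-order array): [35, 32, 36, 19, None, None, 39, 11, None, None, 42, 9]
In a BST, the LCA of p=32, q=36 is the first node v on the
root-to-leaf path with p <= v <= q (go left if both < v, right if both > v).
Walk from root:
  at 35: 32 <= 35 <= 36, this is the LCA
LCA = 35


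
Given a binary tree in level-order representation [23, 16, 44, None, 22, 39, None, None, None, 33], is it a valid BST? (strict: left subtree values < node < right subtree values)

Level-order array: [23, 16, 44, None, 22, 39, None, None, None, 33]
Validate using subtree bounds (lo, hi): at each node, require lo < value < hi,
then recurse left with hi=value and right with lo=value.
Preorder trace (stopping at first violation):
  at node 23 with bounds (-inf, +inf): OK
  at node 16 with bounds (-inf, 23): OK
  at node 22 with bounds (16, 23): OK
  at node 44 with bounds (23, +inf): OK
  at node 39 with bounds (23, 44): OK
  at node 33 with bounds (23, 39): OK
No violation found at any node.
Result: Valid BST


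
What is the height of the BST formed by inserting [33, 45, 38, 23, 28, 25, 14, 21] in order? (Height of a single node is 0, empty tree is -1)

Insertion order: [33, 45, 38, 23, 28, 25, 14, 21]
Tree (level-order array): [33, 23, 45, 14, 28, 38, None, None, 21, 25]
Compute height bottom-up (empty subtree = -1):
  height(21) = 1 + max(-1, -1) = 0
  height(14) = 1 + max(-1, 0) = 1
  height(25) = 1 + max(-1, -1) = 0
  height(28) = 1 + max(0, -1) = 1
  height(23) = 1 + max(1, 1) = 2
  height(38) = 1 + max(-1, -1) = 0
  height(45) = 1 + max(0, -1) = 1
  height(33) = 1 + max(2, 1) = 3
Height = 3


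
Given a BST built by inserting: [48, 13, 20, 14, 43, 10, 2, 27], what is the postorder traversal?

Tree insertion order: [48, 13, 20, 14, 43, 10, 2, 27]
Tree (level-order array): [48, 13, None, 10, 20, 2, None, 14, 43, None, None, None, None, 27]
Postorder traversal: [2, 10, 14, 27, 43, 20, 13, 48]


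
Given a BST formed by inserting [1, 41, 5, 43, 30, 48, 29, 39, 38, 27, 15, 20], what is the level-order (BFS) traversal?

Tree insertion order: [1, 41, 5, 43, 30, 48, 29, 39, 38, 27, 15, 20]
Tree (level-order array): [1, None, 41, 5, 43, None, 30, None, 48, 29, 39, None, None, 27, None, 38, None, 15, None, None, None, None, 20]
BFS from the root, enqueuing left then right child of each popped node:
  queue [1] -> pop 1, enqueue [41], visited so far: [1]
  queue [41] -> pop 41, enqueue [5, 43], visited so far: [1, 41]
  queue [5, 43] -> pop 5, enqueue [30], visited so far: [1, 41, 5]
  queue [43, 30] -> pop 43, enqueue [48], visited so far: [1, 41, 5, 43]
  queue [30, 48] -> pop 30, enqueue [29, 39], visited so far: [1, 41, 5, 43, 30]
  queue [48, 29, 39] -> pop 48, enqueue [none], visited so far: [1, 41, 5, 43, 30, 48]
  queue [29, 39] -> pop 29, enqueue [27], visited so far: [1, 41, 5, 43, 30, 48, 29]
  queue [39, 27] -> pop 39, enqueue [38], visited so far: [1, 41, 5, 43, 30, 48, 29, 39]
  queue [27, 38] -> pop 27, enqueue [15], visited so far: [1, 41, 5, 43, 30, 48, 29, 39, 27]
  queue [38, 15] -> pop 38, enqueue [none], visited so far: [1, 41, 5, 43, 30, 48, 29, 39, 27, 38]
  queue [15] -> pop 15, enqueue [20], visited so far: [1, 41, 5, 43, 30, 48, 29, 39, 27, 38, 15]
  queue [20] -> pop 20, enqueue [none], visited so far: [1, 41, 5, 43, 30, 48, 29, 39, 27, 38, 15, 20]
Result: [1, 41, 5, 43, 30, 48, 29, 39, 27, 38, 15, 20]


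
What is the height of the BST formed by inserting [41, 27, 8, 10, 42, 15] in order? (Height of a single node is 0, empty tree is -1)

Insertion order: [41, 27, 8, 10, 42, 15]
Tree (level-order array): [41, 27, 42, 8, None, None, None, None, 10, None, 15]
Compute height bottom-up (empty subtree = -1):
  height(15) = 1 + max(-1, -1) = 0
  height(10) = 1 + max(-1, 0) = 1
  height(8) = 1 + max(-1, 1) = 2
  height(27) = 1 + max(2, -1) = 3
  height(42) = 1 + max(-1, -1) = 0
  height(41) = 1 + max(3, 0) = 4
Height = 4


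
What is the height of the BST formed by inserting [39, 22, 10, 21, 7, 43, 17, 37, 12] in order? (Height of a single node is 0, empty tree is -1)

Insertion order: [39, 22, 10, 21, 7, 43, 17, 37, 12]
Tree (level-order array): [39, 22, 43, 10, 37, None, None, 7, 21, None, None, None, None, 17, None, 12]
Compute height bottom-up (empty subtree = -1):
  height(7) = 1 + max(-1, -1) = 0
  height(12) = 1 + max(-1, -1) = 0
  height(17) = 1 + max(0, -1) = 1
  height(21) = 1 + max(1, -1) = 2
  height(10) = 1 + max(0, 2) = 3
  height(37) = 1 + max(-1, -1) = 0
  height(22) = 1 + max(3, 0) = 4
  height(43) = 1 + max(-1, -1) = 0
  height(39) = 1 + max(4, 0) = 5
Height = 5


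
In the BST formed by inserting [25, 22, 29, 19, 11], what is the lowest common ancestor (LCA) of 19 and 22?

Tree insertion order: [25, 22, 29, 19, 11]
Tree (level-order array): [25, 22, 29, 19, None, None, None, 11]
In a BST, the LCA of p=19, q=22 is the first node v on the
root-to-leaf path with p <= v <= q (go left if both < v, right if both > v).
Walk from root:
  at 25: both 19 and 22 < 25, go left
  at 22: 19 <= 22 <= 22, this is the LCA
LCA = 22


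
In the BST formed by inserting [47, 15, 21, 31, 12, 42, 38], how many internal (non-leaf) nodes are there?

Tree built from: [47, 15, 21, 31, 12, 42, 38]
Tree (level-order array): [47, 15, None, 12, 21, None, None, None, 31, None, 42, 38]
Rule: An internal node has at least one child.
Per-node child counts:
  node 47: 1 child(ren)
  node 15: 2 child(ren)
  node 12: 0 child(ren)
  node 21: 1 child(ren)
  node 31: 1 child(ren)
  node 42: 1 child(ren)
  node 38: 0 child(ren)
Matching nodes: [47, 15, 21, 31, 42]
Count of internal (non-leaf) nodes: 5


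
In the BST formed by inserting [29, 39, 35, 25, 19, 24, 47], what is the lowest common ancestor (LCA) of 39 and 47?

Tree insertion order: [29, 39, 35, 25, 19, 24, 47]
Tree (level-order array): [29, 25, 39, 19, None, 35, 47, None, 24]
In a BST, the LCA of p=39, q=47 is the first node v on the
root-to-leaf path with p <= v <= q (go left if both < v, right if both > v).
Walk from root:
  at 29: both 39 and 47 > 29, go right
  at 39: 39 <= 39 <= 47, this is the LCA
LCA = 39


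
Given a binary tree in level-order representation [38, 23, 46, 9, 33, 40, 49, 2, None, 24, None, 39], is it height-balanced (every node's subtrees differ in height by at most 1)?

Tree (level-order array): [38, 23, 46, 9, 33, 40, 49, 2, None, 24, None, 39]
Definition: a tree is height-balanced if, at every node, |h(left) - h(right)| <= 1 (empty subtree has height -1).
Bottom-up per-node check:
  node 2: h_left=-1, h_right=-1, diff=0 [OK], height=0
  node 9: h_left=0, h_right=-1, diff=1 [OK], height=1
  node 24: h_left=-1, h_right=-1, diff=0 [OK], height=0
  node 33: h_left=0, h_right=-1, diff=1 [OK], height=1
  node 23: h_left=1, h_right=1, diff=0 [OK], height=2
  node 39: h_left=-1, h_right=-1, diff=0 [OK], height=0
  node 40: h_left=0, h_right=-1, diff=1 [OK], height=1
  node 49: h_left=-1, h_right=-1, diff=0 [OK], height=0
  node 46: h_left=1, h_right=0, diff=1 [OK], height=2
  node 38: h_left=2, h_right=2, diff=0 [OK], height=3
All nodes satisfy the balance condition.
Result: Balanced


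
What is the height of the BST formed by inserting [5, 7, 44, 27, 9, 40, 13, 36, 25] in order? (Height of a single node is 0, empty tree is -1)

Insertion order: [5, 7, 44, 27, 9, 40, 13, 36, 25]
Tree (level-order array): [5, None, 7, None, 44, 27, None, 9, 40, None, 13, 36, None, None, 25]
Compute height bottom-up (empty subtree = -1):
  height(25) = 1 + max(-1, -1) = 0
  height(13) = 1 + max(-1, 0) = 1
  height(9) = 1 + max(-1, 1) = 2
  height(36) = 1 + max(-1, -1) = 0
  height(40) = 1 + max(0, -1) = 1
  height(27) = 1 + max(2, 1) = 3
  height(44) = 1 + max(3, -1) = 4
  height(7) = 1 + max(-1, 4) = 5
  height(5) = 1 + max(-1, 5) = 6
Height = 6


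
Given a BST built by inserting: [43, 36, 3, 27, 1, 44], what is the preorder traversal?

Tree insertion order: [43, 36, 3, 27, 1, 44]
Tree (level-order array): [43, 36, 44, 3, None, None, None, 1, 27]
Preorder traversal: [43, 36, 3, 1, 27, 44]


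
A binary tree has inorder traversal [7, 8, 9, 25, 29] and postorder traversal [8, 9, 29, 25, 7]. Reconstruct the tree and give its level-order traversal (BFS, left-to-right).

Inorder:   [7, 8, 9, 25, 29]
Postorder: [8, 9, 29, 25, 7]
Algorithm: postorder visits root last, so walk postorder right-to-left;
each value is the root of the current inorder slice — split it at that
value, recurse on the right subtree first, then the left.
Recursive splits:
  root=7; inorder splits into left=[], right=[8, 9, 25, 29]
  root=25; inorder splits into left=[8, 9], right=[29]
  root=29; inorder splits into left=[], right=[]
  root=9; inorder splits into left=[8], right=[]
  root=8; inorder splits into left=[], right=[]
Reconstructed level-order: [7, 25, 9, 29, 8]


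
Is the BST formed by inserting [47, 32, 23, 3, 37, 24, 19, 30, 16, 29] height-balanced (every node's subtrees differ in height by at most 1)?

Tree (level-order array): [47, 32, None, 23, 37, 3, 24, None, None, None, 19, None, 30, 16, None, 29]
Definition: a tree is height-balanced if, at every node, |h(left) - h(right)| <= 1 (empty subtree has height -1).
Bottom-up per-node check:
  node 16: h_left=-1, h_right=-1, diff=0 [OK], height=0
  node 19: h_left=0, h_right=-1, diff=1 [OK], height=1
  node 3: h_left=-1, h_right=1, diff=2 [FAIL (|-1-1|=2 > 1)], height=2
  node 29: h_left=-1, h_right=-1, diff=0 [OK], height=0
  node 30: h_left=0, h_right=-1, diff=1 [OK], height=1
  node 24: h_left=-1, h_right=1, diff=2 [FAIL (|-1-1|=2 > 1)], height=2
  node 23: h_left=2, h_right=2, diff=0 [OK], height=3
  node 37: h_left=-1, h_right=-1, diff=0 [OK], height=0
  node 32: h_left=3, h_right=0, diff=3 [FAIL (|3-0|=3 > 1)], height=4
  node 47: h_left=4, h_right=-1, diff=5 [FAIL (|4--1|=5 > 1)], height=5
Node 3 violates the condition: |-1 - 1| = 2 > 1.
Result: Not balanced


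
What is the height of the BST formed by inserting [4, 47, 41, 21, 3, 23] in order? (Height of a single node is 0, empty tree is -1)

Insertion order: [4, 47, 41, 21, 3, 23]
Tree (level-order array): [4, 3, 47, None, None, 41, None, 21, None, None, 23]
Compute height bottom-up (empty subtree = -1):
  height(3) = 1 + max(-1, -1) = 0
  height(23) = 1 + max(-1, -1) = 0
  height(21) = 1 + max(-1, 0) = 1
  height(41) = 1 + max(1, -1) = 2
  height(47) = 1 + max(2, -1) = 3
  height(4) = 1 + max(0, 3) = 4
Height = 4


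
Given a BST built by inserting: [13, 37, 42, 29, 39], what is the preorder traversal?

Tree insertion order: [13, 37, 42, 29, 39]
Tree (level-order array): [13, None, 37, 29, 42, None, None, 39]
Preorder traversal: [13, 37, 29, 42, 39]


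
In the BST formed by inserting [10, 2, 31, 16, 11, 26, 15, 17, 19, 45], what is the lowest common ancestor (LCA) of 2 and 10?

Tree insertion order: [10, 2, 31, 16, 11, 26, 15, 17, 19, 45]
Tree (level-order array): [10, 2, 31, None, None, 16, 45, 11, 26, None, None, None, 15, 17, None, None, None, None, 19]
In a BST, the LCA of p=2, q=10 is the first node v on the
root-to-leaf path with p <= v <= q (go left if both < v, right if both > v).
Walk from root:
  at 10: 2 <= 10 <= 10, this is the LCA
LCA = 10


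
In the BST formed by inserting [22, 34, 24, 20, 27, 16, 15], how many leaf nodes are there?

Tree built from: [22, 34, 24, 20, 27, 16, 15]
Tree (level-order array): [22, 20, 34, 16, None, 24, None, 15, None, None, 27]
Rule: A leaf has 0 children.
Per-node child counts:
  node 22: 2 child(ren)
  node 20: 1 child(ren)
  node 16: 1 child(ren)
  node 15: 0 child(ren)
  node 34: 1 child(ren)
  node 24: 1 child(ren)
  node 27: 0 child(ren)
Matching nodes: [15, 27]
Count of leaf nodes: 2


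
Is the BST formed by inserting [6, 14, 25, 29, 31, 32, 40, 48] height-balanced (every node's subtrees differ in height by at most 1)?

Tree (level-order array): [6, None, 14, None, 25, None, 29, None, 31, None, 32, None, 40, None, 48]
Definition: a tree is height-balanced if, at every node, |h(left) - h(right)| <= 1 (empty subtree has height -1).
Bottom-up per-node check:
  node 48: h_left=-1, h_right=-1, diff=0 [OK], height=0
  node 40: h_left=-1, h_right=0, diff=1 [OK], height=1
  node 32: h_left=-1, h_right=1, diff=2 [FAIL (|-1-1|=2 > 1)], height=2
  node 31: h_left=-1, h_right=2, diff=3 [FAIL (|-1-2|=3 > 1)], height=3
  node 29: h_left=-1, h_right=3, diff=4 [FAIL (|-1-3|=4 > 1)], height=4
  node 25: h_left=-1, h_right=4, diff=5 [FAIL (|-1-4|=5 > 1)], height=5
  node 14: h_left=-1, h_right=5, diff=6 [FAIL (|-1-5|=6 > 1)], height=6
  node 6: h_left=-1, h_right=6, diff=7 [FAIL (|-1-6|=7 > 1)], height=7
Node 32 violates the condition: |-1 - 1| = 2 > 1.
Result: Not balanced


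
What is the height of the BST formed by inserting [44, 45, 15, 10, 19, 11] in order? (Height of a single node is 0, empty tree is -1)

Insertion order: [44, 45, 15, 10, 19, 11]
Tree (level-order array): [44, 15, 45, 10, 19, None, None, None, 11]
Compute height bottom-up (empty subtree = -1):
  height(11) = 1 + max(-1, -1) = 0
  height(10) = 1 + max(-1, 0) = 1
  height(19) = 1 + max(-1, -1) = 0
  height(15) = 1 + max(1, 0) = 2
  height(45) = 1 + max(-1, -1) = 0
  height(44) = 1 + max(2, 0) = 3
Height = 3


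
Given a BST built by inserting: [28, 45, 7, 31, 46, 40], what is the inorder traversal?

Tree insertion order: [28, 45, 7, 31, 46, 40]
Tree (level-order array): [28, 7, 45, None, None, 31, 46, None, 40]
Inorder traversal: [7, 28, 31, 40, 45, 46]


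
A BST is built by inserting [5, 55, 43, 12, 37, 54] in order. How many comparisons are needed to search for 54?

Search path for 54: 5 -> 55 -> 43 -> 54
Found: True
Comparisons: 4


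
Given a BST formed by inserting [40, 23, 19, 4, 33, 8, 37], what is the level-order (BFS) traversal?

Tree insertion order: [40, 23, 19, 4, 33, 8, 37]
Tree (level-order array): [40, 23, None, 19, 33, 4, None, None, 37, None, 8]
BFS from the root, enqueuing left then right child of each popped node:
  queue [40] -> pop 40, enqueue [23], visited so far: [40]
  queue [23] -> pop 23, enqueue [19, 33], visited so far: [40, 23]
  queue [19, 33] -> pop 19, enqueue [4], visited so far: [40, 23, 19]
  queue [33, 4] -> pop 33, enqueue [37], visited so far: [40, 23, 19, 33]
  queue [4, 37] -> pop 4, enqueue [8], visited so far: [40, 23, 19, 33, 4]
  queue [37, 8] -> pop 37, enqueue [none], visited so far: [40, 23, 19, 33, 4, 37]
  queue [8] -> pop 8, enqueue [none], visited so far: [40, 23, 19, 33, 4, 37, 8]
Result: [40, 23, 19, 33, 4, 37, 8]


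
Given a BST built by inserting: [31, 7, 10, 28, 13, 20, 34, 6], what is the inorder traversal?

Tree insertion order: [31, 7, 10, 28, 13, 20, 34, 6]
Tree (level-order array): [31, 7, 34, 6, 10, None, None, None, None, None, 28, 13, None, None, 20]
Inorder traversal: [6, 7, 10, 13, 20, 28, 31, 34]


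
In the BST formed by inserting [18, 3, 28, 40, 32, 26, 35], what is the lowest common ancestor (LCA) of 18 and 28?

Tree insertion order: [18, 3, 28, 40, 32, 26, 35]
Tree (level-order array): [18, 3, 28, None, None, 26, 40, None, None, 32, None, None, 35]
In a BST, the LCA of p=18, q=28 is the first node v on the
root-to-leaf path with p <= v <= q (go left if both < v, right if both > v).
Walk from root:
  at 18: 18 <= 18 <= 28, this is the LCA
LCA = 18


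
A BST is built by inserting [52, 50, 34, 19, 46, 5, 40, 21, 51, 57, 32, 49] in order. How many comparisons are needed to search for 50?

Search path for 50: 52 -> 50
Found: True
Comparisons: 2


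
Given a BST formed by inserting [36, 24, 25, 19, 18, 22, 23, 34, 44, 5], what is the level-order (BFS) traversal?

Tree insertion order: [36, 24, 25, 19, 18, 22, 23, 34, 44, 5]
Tree (level-order array): [36, 24, 44, 19, 25, None, None, 18, 22, None, 34, 5, None, None, 23]
BFS from the root, enqueuing left then right child of each popped node:
  queue [36] -> pop 36, enqueue [24, 44], visited so far: [36]
  queue [24, 44] -> pop 24, enqueue [19, 25], visited so far: [36, 24]
  queue [44, 19, 25] -> pop 44, enqueue [none], visited so far: [36, 24, 44]
  queue [19, 25] -> pop 19, enqueue [18, 22], visited so far: [36, 24, 44, 19]
  queue [25, 18, 22] -> pop 25, enqueue [34], visited so far: [36, 24, 44, 19, 25]
  queue [18, 22, 34] -> pop 18, enqueue [5], visited so far: [36, 24, 44, 19, 25, 18]
  queue [22, 34, 5] -> pop 22, enqueue [23], visited so far: [36, 24, 44, 19, 25, 18, 22]
  queue [34, 5, 23] -> pop 34, enqueue [none], visited so far: [36, 24, 44, 19, 25, 18, 22, 34]
  queue [5, 23] -> pop 5, enqueue [none], visited so far: [36, 24, 44, 19, 25, 18, 22, 34, 5]
  queue [23] -> pop 23, enqueue [none], visited so far: [36, 24, 44, 19, 25, 18, 22, 34, 5, 23]
Result: [36, 24, 44, 19, 25, 18, 22, 34, 5, 23]


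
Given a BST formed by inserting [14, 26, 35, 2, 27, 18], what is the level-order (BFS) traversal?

Tree insertion order: [14, 26, 35, 2, 27, 18]
Tree (level-order array): [14, 2, 26, None, None, 18, 35, None, None, 27]
BFS from the root, enqueuing left then right child of each popped node:
  queue [14] -> pop 14, enqueue [2, 26], visited so far: [14]
  queue [2, 26] -> pop 2, enqueue [none], visited so far: [14, 2]
  queue [26] -> pop 26, enqueue [18, 35], visited so far: [14, 2, 26]
  queue [18, 35] -> pop 18, enqueue [none], visited so far: [14, 2, 26, 18]
  queue [35] -> pop 35, enqueue [27], visited so far: [14, 2, 26, 18, 35]
  queue [27] -> pop 27, enqueue [none], visited so far: [14, 2, 26, 18, 35, 27]
Result: [14, 2, 26, 18, 35, 27]


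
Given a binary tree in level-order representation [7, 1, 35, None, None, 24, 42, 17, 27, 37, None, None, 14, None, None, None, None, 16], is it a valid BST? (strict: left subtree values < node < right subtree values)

Level-order array: [7, 1, 35, None, None, 24, 42, 17, 27, 37, None, None, 14, None, None, None, None, 16]
Validate using subtree bounds (lo, hi): at each node, require lo < value < hi,
then recurse left with hi=value and right with lo=value.
Preorder trace (stopping at first violation):
  at node 7 with bounds (-inf, +inf): OK
  at node 1 with bounds (-inf, 7): OK
  at node 35 with bounds (7, +inf): OK
  at node 24 with bounds (7, 35): OK
  at node 17 with bounds (7, 24): OK
  at node 14 with bounds (17, 24): VIOLATION
Node 14 violates its bound: not (17 < 14 < 24).
Result: Not a valid BST


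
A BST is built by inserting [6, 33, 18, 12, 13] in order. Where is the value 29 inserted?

Starting tree (level order): [6, None, 33, 18, None, 12, None, None, 13]
Insertion path: 6 -> 33 -> 18
Result: insert 29 as right child of 18
Final tree (level order): [6, None, 33, 18, None, 12, 29, None, 13]


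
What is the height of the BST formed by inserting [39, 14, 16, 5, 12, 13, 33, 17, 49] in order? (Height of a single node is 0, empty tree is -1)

Insertion order: [39, 14, 16, 5, 12, 13, 33, 17, 49]
Tree (level-order array): [39, 14, 49, 5, 16, None, None, None, 12, None, 33, None, 13, 17]
Compute height bottom-up (empty subtree = -1):
  height(13) = 1 + max(-1, -1) = 0
  height(12) = 1 + max(-1, 0) = 1
  height(5) = 1 + max(-1, 1) = 2
  height(17) = 1 + max(-1, -1) = 0
  height(33) = 1 + max(0, -1) = 1
  height(16) = 1 + max(-1, 1) = 2
  height(14) = 1 + max(2, 2) = 3
  height(49) = 1 + max(-1, -1) = 0
  height(39) = 1 + max(3, 0) = 4
Height = 4


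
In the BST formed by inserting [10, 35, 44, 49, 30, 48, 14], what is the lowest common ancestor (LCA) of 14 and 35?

Tree insertion order: [10, 35, 44, 49, 30, 48, 14]
Tree (level-order array): [10, None, 35, 30, 44, 14, None, None, 49, None, None, 48]
In a BST, the LCA of p=14, q=35 is the first node v on the
root-to-leaf path with p <= v <= q (go left if both < v, right if both > v).
Walk from root:
  at 10: both 14 and 35 > 10, go right
  at 35: 14 <= 35 <= 35, this is the LCA
LCA = 35


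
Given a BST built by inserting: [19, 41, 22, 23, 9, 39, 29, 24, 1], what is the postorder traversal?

Tree insertion order: [19, 41, 22, 23, 9, 39, 29, 24, 1]
Tree (level-order array): [19, 9, 41, 1, None, 22, None, None, None, None, 23, None, 39, 29, None, 24]
Postorder traversal: [1, 9, 24, 29, 39, 23, 22, 41, 19]


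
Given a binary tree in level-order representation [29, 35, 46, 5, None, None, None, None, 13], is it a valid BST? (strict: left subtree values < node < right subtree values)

Level-order array: [29, 35, 46, 5, None, None, None, None, 13]
Validate using subtree bounds (lo, hi): at each node, require lo < value < hi,
then recurse left with hi=value and right with lo=value.
Preorder trace (stopping at first violation):
  at node 29 with bounds (-inf, +inf): OK
  at node 35 with bounds (-inf, 29): VIOLATION
Node 35 violates its bound: not (-inf < 35 < 29).
Result: Not a valid BST


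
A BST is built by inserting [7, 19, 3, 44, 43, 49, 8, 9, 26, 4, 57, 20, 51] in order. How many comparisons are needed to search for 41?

Search path for 41: 7 -> 19 -> 44 -> 43 -> 26
Found: False
Comparisons: 5


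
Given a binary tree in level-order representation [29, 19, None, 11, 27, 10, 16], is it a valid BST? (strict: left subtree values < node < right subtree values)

Level-order array: [29, 19, None, 11, 27, 10, 16]
Validate using subtree bounds (lo, hi): at each node, require lo < value < hi,
then recurse left with hi=value and right with lo=value.
Preorder trace (stopping at first violation):
  at node 29 with bounds (-inf, +inf): OK
  at node 19 with bounds (-inf, 29): OK
  at node 11 with bounds (-inf, 19): OK
  at node 10 with bounds (-inf, 11): OK
  at node 16 with bounds (11, 19): OK
  at node 27 with bounds (19, 29): OK
No violation found at any node.
Result: Valid BST


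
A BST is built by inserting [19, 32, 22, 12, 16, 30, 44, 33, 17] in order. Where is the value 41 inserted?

Starting tree (level order): [19, 12, 32, None, 16, 22, 44, None, 17, None, 30, 33]
Insertion path: 19 -> 32 -> 44 -> 33
Result: insert 41 as right child of 33
Final tree (level order): [19, 12, 32, None, 16, 22, 44, None, 17, None, 30, 33, None, None, None, None, None, None, 41]


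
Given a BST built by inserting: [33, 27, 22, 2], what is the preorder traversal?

Tree insertion order: [33, 27, 22, 2]
Tree (level-order array): [33, 27, None, 22, None, 2]
Preorder traversal: [33, 27, 22, 2]


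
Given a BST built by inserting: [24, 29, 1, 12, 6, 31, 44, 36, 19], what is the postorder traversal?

Tree insertion order: [24, 29, 1, 12, 6, 31, 44, 36, 19]
Tree (level-order array): [24, 1, 29, None, 12, None, 31, 6, 19, None, 44, None, None, None, None, 36]
Postorder traversal: [6, 19, 12, 1, 36, 44, 31, 29, 24]


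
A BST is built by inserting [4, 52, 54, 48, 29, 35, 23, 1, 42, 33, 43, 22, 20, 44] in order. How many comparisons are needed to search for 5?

Search path for 5: 4 -> 52 -> 48 -> 29 -> 23 -> 22 -> 20
Found: False
Comparisons: 7


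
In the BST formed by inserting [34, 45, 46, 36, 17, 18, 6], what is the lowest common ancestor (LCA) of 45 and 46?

Tree insertion order: [34, 45, 46, 36, 17, 18, 6]
Tree (level-order array): [34, 17, 45, 6, 18, 36, 46]
In a BST, the LCA of p=45, q=46 is the first node v on the
root-to-leaf path with p <= v <= q (go left if both < v, right if both > v).
Walk from root:
  at 34: both 45 and 46 > 34, go right
  at 45: 45 <= 45 <= 46, this is the LCA
LCA = 45


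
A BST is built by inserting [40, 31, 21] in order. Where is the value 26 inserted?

Starting tree (level order): [40, 31, None, 21]
Insertion path: 40 -> 31 -> 21
Result: insert 26 as right child of 21
Final tree (level order): [40, 31, None, 21, None, None, 26]


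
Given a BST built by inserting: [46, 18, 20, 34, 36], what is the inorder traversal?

Tree insertion order: [46, 18, 20, 34, 36]
Tree (level-order array): [46, 18, None, None, 20, None, 34, None, 36]
Inorder traversal: [18, 20, 34, 36, 46]


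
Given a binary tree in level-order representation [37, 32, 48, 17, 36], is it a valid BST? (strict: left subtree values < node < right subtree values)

Level-order array: [37, 32, 48, 17, 36]
Validate using subtree bounds (lo, hi): at each node, require lo < value < hi,
then recurse left with hi=value and right with lo=value.
Preorder trace (stopping at first violation):
  at node 37 with bounds (-inf, +inf): OK
  at node 32 with bounds (-inf, 37): OK
  at node 17 with bounds (-inf, 32): OK
  at node 36 with bounds (32, 37): OK
  at node 48 with bounds (37, +inf): OK
No violation found at any node.
Result: Valid BST


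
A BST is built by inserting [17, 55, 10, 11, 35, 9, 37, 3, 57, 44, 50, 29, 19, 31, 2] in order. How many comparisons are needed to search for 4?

Search path for 4: 17 -> 10 -> 9 -> 3
Found: False
Comparisons: 4


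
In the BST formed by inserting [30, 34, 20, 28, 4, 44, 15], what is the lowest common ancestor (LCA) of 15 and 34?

Tree insertion order: [30, 34, 20, 28, 4, 44, 15]
Tree (level-order array): [30, 20, 34, 4, 28, None, 44, None, 15]
In a BST, the LCA of p=15, q=34 is the first node v on the
root-to-leaf path with p <= v <= q (go left if both < v, right if both > v).
Walk from root:
  at 30: 15 <= 30 <= 34, this is the LCA
LCA = 30


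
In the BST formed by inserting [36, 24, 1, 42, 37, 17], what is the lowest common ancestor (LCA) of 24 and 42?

Tree insertion order: [36, 24, 1, 42, 37, 17]
Tree (level-order array): [36, 24, 42, 1, None, 37, None, None, 17]
In a BST, the LCA of p=24, q=42 is the first node v on the
root-to-leaf path with p <= v <= q (go left if both < v, right if both > v).
Walk from root:
  at 36: 24 <= 36 <= 42, this is the LCA
LCA = 36


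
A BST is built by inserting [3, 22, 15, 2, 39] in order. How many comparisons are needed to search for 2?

Search path for 2: 3 -> 2
Found: True
Comparisons: 2


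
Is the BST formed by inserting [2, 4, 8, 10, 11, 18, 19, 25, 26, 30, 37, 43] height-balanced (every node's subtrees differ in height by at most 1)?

Tree (level-order array): [2, None, 4, None, 8, None, 10, None, 11, None, 18, None, 19, None, 25, None, 26, None, 30, None, 37, None, 43]
Definition: a tree is height-balanced if, at every node, |h(left) - h(right)| <= 1 (empty subtree has height -1).
Bottom-up per-node check:
  node 43: h_left=-1, h_right=-1, diff=0 [OK], height=0
  node 37: h_left=-1, h_right=0, diff=1 [OK], height=1
  node 30: h_left=-1, h_right=1, diff=2 [FAIL (|-1-1|=2 > 1)], height=2
  node 26: h_left=-1, h_right=2, diff=3 [FAIL (|-1-2|=3 > 1)], height=3
  node 25: h_left=-1, h_right=3, diff=4 [FAIL (|-1-3|=4 > 1)], height=4
  node 19: h_left=-1, h_right=4, diff=5 [FAIL (|-1-4|=5 > 1)], height=5
  node 18: h_left=-1, h_right=5, diff=6 [FAIL (|-1-5|=6 > 1)], height=6
  node 11: h_left=-1, h_right=6, diff=7 [FAIL (|-1-6|=7 > 1)], height=7
  node 10: h_left=-1, h_right=7, diff=8 [FAIL (|-1-7|=8 > 1)], height=8
  node 8: h_left=-1, h_right=8, diff=9 [FAIL (|-1-8|=9 > 1)], height=9
  node 4: h_left=-1, h_right=9, diff=10 [FAIL (|-1-9|=10 > 1)], height=10
  node 2: h_left=-1, h_right=10, diff=11 [FAIL (|-1-10|=11 > 1)], height=11
Node 30 violates the condition: |-1 - 1| = 2 > 1.
Result: Not balanced
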